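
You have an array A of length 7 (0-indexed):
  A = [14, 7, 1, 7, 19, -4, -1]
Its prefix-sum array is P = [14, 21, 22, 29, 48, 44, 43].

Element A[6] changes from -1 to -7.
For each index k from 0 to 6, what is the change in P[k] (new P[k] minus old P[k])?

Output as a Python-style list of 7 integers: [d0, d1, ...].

Element change: A[6] -1 -> -7, delta = -6
For k < 6: P[k] unchanged, delta_P[k] = 0
For k >= 6: P[k] shifts by exactly -6
Delta array: [0, 0, 0, 0, 0, 0, -6]

Answer: [0, 0, 0, 0, 0, 0, -6]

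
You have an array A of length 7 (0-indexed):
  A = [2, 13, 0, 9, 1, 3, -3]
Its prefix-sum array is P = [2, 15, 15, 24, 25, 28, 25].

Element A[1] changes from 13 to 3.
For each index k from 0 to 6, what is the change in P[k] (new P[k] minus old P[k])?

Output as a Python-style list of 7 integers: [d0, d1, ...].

Element change: A[1] 13 -> 3, delta = -10
For k < 1: P[k] unchanged, delta_P[k] = 0
For k >= 1: P[k] shifts by exactly -10
Delta array: [0, -10, -10, -10, -10, -10, -10]

Answer: [0, -10, -10, -10, -10, -10, -10]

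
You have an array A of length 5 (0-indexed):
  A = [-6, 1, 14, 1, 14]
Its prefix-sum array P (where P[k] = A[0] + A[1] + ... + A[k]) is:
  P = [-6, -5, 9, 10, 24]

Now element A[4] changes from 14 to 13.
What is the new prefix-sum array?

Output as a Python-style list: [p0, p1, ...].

Change: A[4] 14 -> 13, delta = -1
P[k] for k < 4: unchanged (A[4] not included)
P[k] for k >= 4: shift by delta = -1
  P[0] = -6 + 0 = -6
  P[1] = -5 + 0 = -5
  P[2] = 9 + 0 = 9
  P[3] = 10 + 0 = 10
  P[4] = 24 + -1 = 23

Answer: [-6, -5, 9, 10, 23]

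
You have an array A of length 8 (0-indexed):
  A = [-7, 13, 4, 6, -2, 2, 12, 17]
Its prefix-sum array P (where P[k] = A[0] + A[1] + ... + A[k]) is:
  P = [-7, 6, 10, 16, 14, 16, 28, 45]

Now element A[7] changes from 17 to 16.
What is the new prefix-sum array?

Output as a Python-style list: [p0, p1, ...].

Answer: [-7, 6, 10, 16, 14, 16, 28, 44]

Derivation:
Change: A[7] 17 -> 16, delta = -1
P[k] for k < 7: unchanged (A[7] not included)
P[k] for k >= 7: shift by delta = -1
  P[0] = -7 + 0 = -7
  P[1] = 6 + 0 = 6
  P[2] = 10 + 0 = 10
  P[3] = 16 + 0 = 16
  P[4] = 14 + 0 = 14
  P[5] = 16 + 0 = 16
  P[6] = 28 + 0 = 28
  P[7] = 45 + -1 = 44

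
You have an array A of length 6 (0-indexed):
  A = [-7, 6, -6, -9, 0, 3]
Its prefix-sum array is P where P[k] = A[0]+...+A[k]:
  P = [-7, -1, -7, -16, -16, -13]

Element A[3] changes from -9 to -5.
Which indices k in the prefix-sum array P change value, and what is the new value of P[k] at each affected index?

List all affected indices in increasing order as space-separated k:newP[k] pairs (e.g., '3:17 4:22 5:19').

Answer: 3:-12 4:-12 5:-9

Derivation:
P[k] = A[0] + ... + A[k]
P[k] includes A[3] iff k >= 3
Affected indices: 3, 4, ..., 5; delta = 4
  P[3]: -16 + 4 = -12
  P[4]: -16 + 4 = -12
  P[5]: -13 + 4 = -9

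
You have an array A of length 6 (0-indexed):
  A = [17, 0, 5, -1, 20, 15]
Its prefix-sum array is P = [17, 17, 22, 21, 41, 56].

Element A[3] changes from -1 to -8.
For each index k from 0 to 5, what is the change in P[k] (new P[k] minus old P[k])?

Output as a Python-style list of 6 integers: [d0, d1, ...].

Element change: A[3] -1 -> -8, delta = -7
For k < 3: P[k] unchanged, delta_P[k] = 0
For k >= 3: P[k] shifts by exactly -7
Delta array: [0, 0, 0, -7, -7, -7]

Answer: [0, 0, 0, -7, -7, -7]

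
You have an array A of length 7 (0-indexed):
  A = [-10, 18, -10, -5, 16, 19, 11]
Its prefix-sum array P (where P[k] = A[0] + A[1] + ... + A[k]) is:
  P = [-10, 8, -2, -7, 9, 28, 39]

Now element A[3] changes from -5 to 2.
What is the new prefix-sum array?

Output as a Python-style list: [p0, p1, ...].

Change: A[3] -5 -> 2, delta = 7
P[k] for k < 3: unchanged (A[3] not included)
P[k] for k >= 3: shift by delta = 7
  P[0] = -10 + 0 = -10
  P[1] = 8 + 0 = 8
  P[2] = -2 + 0 = -2
  P[3] = -7 + 7 = 0
  P[4] = 9 + 7 = 16
  P[5] = 28 + 7 = 35
  P[6] = 39 + 7 = 46

Answer: [-10, 8, -2, 0, 16, 35, 46]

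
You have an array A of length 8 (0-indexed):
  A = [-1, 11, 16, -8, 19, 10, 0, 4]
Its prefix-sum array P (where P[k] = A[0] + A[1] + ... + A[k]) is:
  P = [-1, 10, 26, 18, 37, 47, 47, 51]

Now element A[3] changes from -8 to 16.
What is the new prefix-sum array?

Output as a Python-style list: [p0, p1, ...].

Answer: [-1, 10, 26, 42, 61, 71, 71, 75]

Derivation:
Change: A[3] -8 -> 16, delta = 24
P[k] for k < 3: unchanged (A[3] not included)
P[k] for k >= 3: shift by delta = 24
  P[0] = -1 + 0 = -1
  P[1] = 10 + 0 = 10
  P[2] = 26 + 0 = 26
  P[3] = 18 + 24 = 42
  P[4] = 37 + 24 = 61
  P[5] = 47 + 24 = 71
  P[6] = 47 + 24 = 71
  P[7] = 51 + 24 = 75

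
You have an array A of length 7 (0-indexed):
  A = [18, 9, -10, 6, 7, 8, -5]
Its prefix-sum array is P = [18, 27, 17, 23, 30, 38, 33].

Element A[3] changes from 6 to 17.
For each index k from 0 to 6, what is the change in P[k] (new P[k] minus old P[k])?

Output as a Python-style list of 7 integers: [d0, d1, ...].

Answer: [0, 0, 0, 11, 11, 11, 11]

Derivation:
Element change: A[3] 6 -> 17, delta = 11
For k < 3: P[k] unchanged, delta_P[k] = 0
For k >= 3: P[k] shifts by exactly 11
Delta array: [0, 0, 0, 11, 11, 11, 11]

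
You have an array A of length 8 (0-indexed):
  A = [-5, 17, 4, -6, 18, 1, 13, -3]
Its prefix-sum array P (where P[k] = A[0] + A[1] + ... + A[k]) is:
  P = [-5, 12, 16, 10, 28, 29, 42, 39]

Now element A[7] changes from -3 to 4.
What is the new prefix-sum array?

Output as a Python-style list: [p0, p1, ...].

Answer: [-5, 12, 16, 10, 28, 29, 42, 46]

Derivation:
Change: A[7] -3 -> 4, delta = 7
P[k] for k < 7: unchanged (A[7] not included)
P[k] for k >= 7: shift by delta = 7
  P[0] = -5 + 0 = -5
  P[1] = 12 + 0 = 12
  P[2] = 16 + 0 = 16
  P[3] = 10 + 0 = 10
  P[4] = 28 + 0 = 28
  P[5] = 29 + 0 = 29
  P[6] = 42 + 0 = 42
  P[7] = 39 + 7 = 46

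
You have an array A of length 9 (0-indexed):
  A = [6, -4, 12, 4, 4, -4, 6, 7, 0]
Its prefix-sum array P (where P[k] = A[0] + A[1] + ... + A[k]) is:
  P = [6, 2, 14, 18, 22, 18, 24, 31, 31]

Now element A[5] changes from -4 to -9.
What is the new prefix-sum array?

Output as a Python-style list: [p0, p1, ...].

Change: A[5] -4 -> -9, delta = -5
P[k] for k < 5: unchanged (A[5] not included)
P[k] for k >= 5: shift by delta = -5
  P[0] = 6 + 0 = 6
  P[1] = 2 + 0 = 2
  P[2] = 14 + 0 = 14
  P[3] = 18 + 0 = 18
  P[4] = 22 + 0 = 22
  P[5] = 18 + -5 = 13
  P[6] = 24 + -5 = 19
  P[7] = 31 + -5 = 26
  P[8] = 31 + -5 = 26

Answer: [6, 2, 14, 18, 22, 13, 19, 26, 26]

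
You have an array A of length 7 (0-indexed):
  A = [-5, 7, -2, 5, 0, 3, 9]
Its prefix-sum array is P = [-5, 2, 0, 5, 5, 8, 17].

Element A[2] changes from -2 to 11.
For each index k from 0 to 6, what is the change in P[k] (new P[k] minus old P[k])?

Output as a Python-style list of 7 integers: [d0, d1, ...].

Answer: [0, 0, 13, 13, 13, 13, 13]

Derivation:
Element change: A[2] -2 -> 11, delta = 13
For k < 2: P[k] unchanged, delta_P[k] = 0
For k >= 2: P[k] shifts by exactly 13
Delta array: [0, 0, 13, 13, 13, 13, 13]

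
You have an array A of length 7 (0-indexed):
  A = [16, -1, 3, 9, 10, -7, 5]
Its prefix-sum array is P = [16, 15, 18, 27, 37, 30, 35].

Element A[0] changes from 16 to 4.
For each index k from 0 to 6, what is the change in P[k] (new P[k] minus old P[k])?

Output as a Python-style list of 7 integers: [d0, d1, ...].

Answer: [-12, -12, -12, -12, -12, -12, -12]

Derivation:
Element change: A[0] 16 -> 4, delta = -12
For k < 0: P[k] unchanged, delta_P[k] = 0
For k >= 0: P[k] shifts by exactly -12
Delta array: [-12, -12, -12, -12, -12, -12, -12]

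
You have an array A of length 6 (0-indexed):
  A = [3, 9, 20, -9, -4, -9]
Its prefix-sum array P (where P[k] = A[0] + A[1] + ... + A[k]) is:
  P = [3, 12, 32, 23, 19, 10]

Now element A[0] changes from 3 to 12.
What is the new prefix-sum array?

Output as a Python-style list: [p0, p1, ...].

Change: A[0] 3 -> 12, delta = 9
P[k] for k < 0: unchanged (A[0] not included)
P[k] for k >= 0: shift by delta = 9
  P[0] = 3 + 9 = 12
  P[1] = 12 + 9 = 21
  P[2] = 32 + 9 = 41
  P[3] = 23 + 9 = 32
  P[4] = 19 + 9 = 28
  P[5] = 10 + 9 = 19

Answer: [12, 21, 41, 32, 28, 19]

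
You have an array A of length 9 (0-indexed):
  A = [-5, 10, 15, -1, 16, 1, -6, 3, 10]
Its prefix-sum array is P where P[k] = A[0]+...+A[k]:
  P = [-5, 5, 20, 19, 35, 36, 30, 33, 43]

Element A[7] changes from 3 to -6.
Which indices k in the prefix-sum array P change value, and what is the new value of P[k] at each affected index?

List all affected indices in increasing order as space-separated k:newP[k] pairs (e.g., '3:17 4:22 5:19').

P[k] = A[0] + ... + A[k]
P[k] includes A[7] iff k >= 7
Affected indices: 7, 8, ..., 8; delta = -9
  P[7]: 33 + -9 = 24
  P[8]: 43 + -9 = 34

Answer: 7:24 8:34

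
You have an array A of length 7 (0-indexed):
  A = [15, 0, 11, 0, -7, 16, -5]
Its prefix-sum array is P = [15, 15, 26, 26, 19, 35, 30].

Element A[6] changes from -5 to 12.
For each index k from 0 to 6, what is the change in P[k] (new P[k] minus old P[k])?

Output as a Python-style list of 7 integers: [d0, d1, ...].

Element change: A[6] -5 -> 12, delta = 17
For k < 6: P[k] unchanged, delta_P[k] = 0
For k >= 6: P[k] shifts by exactly 17
Delta array: [0, 0, 0, 0, 0, 0, 17]

Answer: [0, 0, 0, 0, 0, 0, 17]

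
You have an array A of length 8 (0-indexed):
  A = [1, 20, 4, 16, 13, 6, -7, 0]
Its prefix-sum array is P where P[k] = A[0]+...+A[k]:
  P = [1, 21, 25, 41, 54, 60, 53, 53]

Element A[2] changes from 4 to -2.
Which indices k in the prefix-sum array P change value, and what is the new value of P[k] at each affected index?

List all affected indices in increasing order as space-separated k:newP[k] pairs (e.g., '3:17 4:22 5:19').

P[k] = A[0] + ... + A[k]
P[k] includes A[2] iff k >= 2
Affected indices: 2, 3, ..., 7; delta = -6
  P[2]: 25 + -6 = 19
  P[3]: 41 + -6 = 35
  P[4]: 54 + -6 = 48
  P[5]: 60 + -6 = 54
  P[6]: 53 + -6 = 47
  P[7]: 53 + -6 = 47

Answer: 2:19 3:35 4:48 5:54 6:47 7:47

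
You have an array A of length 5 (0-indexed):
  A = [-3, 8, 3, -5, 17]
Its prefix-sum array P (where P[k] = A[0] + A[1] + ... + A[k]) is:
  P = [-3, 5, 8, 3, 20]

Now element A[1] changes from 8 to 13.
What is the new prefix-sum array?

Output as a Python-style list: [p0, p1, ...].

Change: A[1] 8 -> 13, delta = 5
P[k] for k < 1: unchanged (A[1] not included)
P[k] for k >= 1: shift by delta = 5
  P[0] = -3 + 0 = -3
  P[1] = 5 + 5 = 10
  P[2] = 8 + 5 = 13
  P[3] = 3 + 5 = 8
  P[4] = 20 + 5 = 25

Answer: [-3, 10, 13, 8, 25]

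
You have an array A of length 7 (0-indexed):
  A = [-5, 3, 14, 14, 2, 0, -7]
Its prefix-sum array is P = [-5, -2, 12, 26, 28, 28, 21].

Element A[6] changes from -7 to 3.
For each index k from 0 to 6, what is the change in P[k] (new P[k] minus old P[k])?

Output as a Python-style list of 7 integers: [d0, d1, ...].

Answer: [0, 0, 0, 0, 0, 0, 10]

Derivation:
Element change: A[6] -7 -> 3, delta = 10
For k < 6: P[k] unchanged, delta_P[k] = 0
For k >= 6: P[k] shifts by exactly 10
Delta array: [0, 0, 0, 0, 0, 0, 10]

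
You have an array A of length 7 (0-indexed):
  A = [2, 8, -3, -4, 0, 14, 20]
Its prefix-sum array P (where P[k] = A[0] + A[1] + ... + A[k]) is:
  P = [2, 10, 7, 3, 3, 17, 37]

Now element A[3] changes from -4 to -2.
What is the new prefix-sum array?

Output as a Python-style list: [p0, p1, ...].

Answer: [2, 10, 7, 5, 5, 19, 39]

Derivation:
Change: A[3] -4 -> -2, delta = 2
P[k] for k < 3: unchanged (A[3] not included)
P[k] for k >= 3: shift by delta = 2
  P[0] = 2 + 0 = 2
  P[1] = 10 + 0 = 10
  P[2] = 7 + 0 = 7
  P[3] = 3 + 2 = 5
  P[4] = 3 + 2 = 5
  P[5] = 17 + 2 = 19
  P[6] = 37 + 2 = 39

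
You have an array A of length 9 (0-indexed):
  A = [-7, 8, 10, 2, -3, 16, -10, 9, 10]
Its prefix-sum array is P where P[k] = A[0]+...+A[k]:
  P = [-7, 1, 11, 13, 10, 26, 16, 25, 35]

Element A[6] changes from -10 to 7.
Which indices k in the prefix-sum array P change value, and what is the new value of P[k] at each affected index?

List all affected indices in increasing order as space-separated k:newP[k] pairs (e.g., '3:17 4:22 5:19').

P[k] = A[0] + ... + A[k]
P[k] includes A[6] iff k >= 6
Affected indices: 6, 7, ..., 8; delta = 17
  P[6]: 16 + 17 = 33
  P[7]: 25 + 17 = 42
  P[8]: 35 + 17 = 52

Answer: 6:33 7:42 8:52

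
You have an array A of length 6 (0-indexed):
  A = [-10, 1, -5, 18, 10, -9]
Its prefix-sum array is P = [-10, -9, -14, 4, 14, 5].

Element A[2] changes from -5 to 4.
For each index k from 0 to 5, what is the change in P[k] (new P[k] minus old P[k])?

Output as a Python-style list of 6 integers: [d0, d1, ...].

Answer: [0, 0, 9, 9, 9, 9]

Derivation:
Element change: A[2] -5 -> 4, delta = 9
For k < 2: P[k] unchanged, delta_P[k] = 0
For k >= 2: P[k] shifts by exactly 9
Delta array: [0, 0, 9, 9, 9, 9]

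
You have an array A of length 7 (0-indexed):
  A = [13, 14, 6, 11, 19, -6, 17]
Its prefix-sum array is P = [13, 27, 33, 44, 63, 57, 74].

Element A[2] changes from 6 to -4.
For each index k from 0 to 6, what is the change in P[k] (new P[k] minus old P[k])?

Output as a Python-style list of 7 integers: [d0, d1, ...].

Element change: A[2] 6 -> -4, delta = -10
For k < 2: P[k] unchanged, delta_P[k] = 0
For k >= 2: P[k] shifts by exactly -10
Delta array: [0, 0, -10, -10, -10, -10, -10]

Answer: [0, 0, -10, -10, -10, -10, -10]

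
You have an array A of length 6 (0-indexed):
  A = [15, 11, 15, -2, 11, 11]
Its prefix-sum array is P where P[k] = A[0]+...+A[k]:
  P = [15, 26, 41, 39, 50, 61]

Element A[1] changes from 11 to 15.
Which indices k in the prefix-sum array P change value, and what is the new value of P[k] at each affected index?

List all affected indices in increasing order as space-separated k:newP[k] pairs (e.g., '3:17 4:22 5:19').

P[k] = A[0] + ... + A[k]
P[k] includes A[1] iff k >= 1
Affected indices: 1, 2, ..., 5; delta = 4
  P[1]: 26 + 4 = 30
  P[2]: 41 + 4 = 45
  P[3]: 39 + 4 = 43
  P[4]: 50 + 4 = 54
  P[5]: 61 + 4 = 65

Answer: 1:30 2:45 3:43 4:54 5:65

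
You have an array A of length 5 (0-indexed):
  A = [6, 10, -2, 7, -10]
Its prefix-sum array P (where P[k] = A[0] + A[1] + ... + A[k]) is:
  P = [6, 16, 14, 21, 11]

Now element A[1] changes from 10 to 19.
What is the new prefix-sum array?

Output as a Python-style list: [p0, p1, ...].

Change: A[1] 10 -> 19, delta = 9
P[k] for k < 1: unchanged (A[1] not included)
P[k] for k >= 1: shift by delta = 9
  P[0] = 6 + 0 = 6
  P[1] = 16 + 9 = 25
  P[2] = 14 + 9 = 23
  P[3] = 21 + 9 = 30
  P[4] = 11 + 9 = 20

Answer: [6, 25, 23, 30, 20]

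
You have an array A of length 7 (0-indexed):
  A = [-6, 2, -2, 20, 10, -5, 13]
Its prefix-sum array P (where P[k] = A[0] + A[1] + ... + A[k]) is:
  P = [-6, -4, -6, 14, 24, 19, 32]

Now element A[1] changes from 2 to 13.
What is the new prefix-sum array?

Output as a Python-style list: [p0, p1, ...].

Answer: [-6, 7, 5, 25, 35, 30, 43]

Derivation:
Change: A[1] 2 -> 13, delta = 11
P[k] for k < 1: unchanged (A[1] not included)
P[k] for k >= 1: shift by delta = 11
  P[0] = -6 + 0 = -6
  P[1] = -4 + 11 = 7
  P[2] = -6 + 11 = 5
  P[3] = 14 + 11 = 25
  P[4] = 24 + 11 = 35
  P[5] = 19 + 11 = 30
  P[6] = 32 + 11 = 43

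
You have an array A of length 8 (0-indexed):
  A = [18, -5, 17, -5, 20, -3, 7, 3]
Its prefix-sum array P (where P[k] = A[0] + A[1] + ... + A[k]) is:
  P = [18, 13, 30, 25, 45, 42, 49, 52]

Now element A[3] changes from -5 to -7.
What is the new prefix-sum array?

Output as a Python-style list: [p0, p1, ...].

Answer: [18, 13, 30, 23, 43, 40, 47, 50]

Derivation:
Change: A[3] -5 -> -7, delta = -2
P[k] for k < 3: unchanged (A[3] not included)
P[k] for k >= 3: shift by delta = -2
  P[0] = 18 + 0 = 18
  P[1] = 13 + 0 = 13
  P[2] = 30 + 0 = 30
  P[3] = 25 + -2 = 23
  P[4] = 45 + -2 = 43
  P[5] = 42 + -2 = 40
  P[6] = 49 + -2 = 47
  P[7] = 52 + -2 = 50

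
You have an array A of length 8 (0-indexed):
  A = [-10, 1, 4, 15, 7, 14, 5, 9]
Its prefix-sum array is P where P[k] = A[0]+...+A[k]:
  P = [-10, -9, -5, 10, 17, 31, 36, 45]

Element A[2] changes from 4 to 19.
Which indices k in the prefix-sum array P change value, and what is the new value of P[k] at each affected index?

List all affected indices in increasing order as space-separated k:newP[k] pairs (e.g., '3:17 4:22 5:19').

P[k] = A[0] + ... + A[k]
P[k] includes A[2] iff k >= 2
Affected indices: 2, 3, ..., 7; delta = 15
  P[2]: -5 + 15 = 10
  P[3]: 10 + 15 = 25
  P[4]: 17 + 15 = 32
  P[5]: 31 + 15 = 46
  P[6]: 36 + 15 = 51
  P[7]: 45 + 15 = 60

Answer: 2:10 3:25 4:32 5:46 6:51 7:60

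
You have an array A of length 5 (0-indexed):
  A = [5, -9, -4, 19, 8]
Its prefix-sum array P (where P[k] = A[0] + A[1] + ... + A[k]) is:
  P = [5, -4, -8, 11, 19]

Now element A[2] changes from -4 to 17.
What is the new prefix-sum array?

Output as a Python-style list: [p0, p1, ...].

Answer: [5, -4, 13, 32, 40]

Derivation:
Change: A[2] -4 -> 17, delta = 21
P[k] for k < 2: unchanged (A[2] not included)
P[k] for k >= 2: shift by delta = 21
  P[0] = 5 + 0 = 5
  P[1] = -4 + 0 = -4
  P[2] = -8 + 21 = 13
  P[3] = 11 + 21 = 32
  P[4] = 19 + 21 = 40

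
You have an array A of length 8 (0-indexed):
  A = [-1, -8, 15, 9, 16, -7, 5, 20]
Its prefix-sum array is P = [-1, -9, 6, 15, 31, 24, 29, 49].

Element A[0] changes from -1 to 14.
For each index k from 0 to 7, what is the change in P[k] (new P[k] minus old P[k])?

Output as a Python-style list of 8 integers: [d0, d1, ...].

Element change: A[0] -1 -> 14, delta = 15
For k < 0: P[k] unchanged, delta_P[k] = 0
For k >= 0: P[k] shifts by exactly 15
Delta array: [15, 15, 15, 15, 15, 15, 15, 15]

Answer: [15, 15, 15, 15, 15, 15, 15, 15]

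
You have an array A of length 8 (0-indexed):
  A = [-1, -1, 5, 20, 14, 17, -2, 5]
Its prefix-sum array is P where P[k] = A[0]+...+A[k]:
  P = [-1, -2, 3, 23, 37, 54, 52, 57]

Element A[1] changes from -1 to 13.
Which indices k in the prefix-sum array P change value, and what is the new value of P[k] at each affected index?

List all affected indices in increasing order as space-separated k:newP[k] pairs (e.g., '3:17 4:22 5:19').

P[k] = A[0] + ... + A[k]
P[k] includes A[1] iff k >= 1
Affected indices: 1, 2, ..., 7; delta = 14
  P[1]: -2 + 14 = 12
  P[2]: 3 + 14 = 17
  P[3]: 23 + 14 = 37
  P[4]: 37 + 14 = 51
  P[5]: 54 + 14 = 68
  P[6]: 52 + 14 = 66
  P[7]: 57 + 14 = 71

Answer: 1:12 2:17 3:37 4:51 5:68 6:66 7:71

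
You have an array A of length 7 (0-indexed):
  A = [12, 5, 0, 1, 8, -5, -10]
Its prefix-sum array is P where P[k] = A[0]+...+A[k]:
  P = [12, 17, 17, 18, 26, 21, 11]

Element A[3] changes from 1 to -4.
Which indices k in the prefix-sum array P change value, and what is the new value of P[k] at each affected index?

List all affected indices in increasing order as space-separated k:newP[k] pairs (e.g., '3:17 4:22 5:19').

Answer: 3:13 4:21 5:16 6:6

Derivation:
P[k] = A[0] + ... + A[k]
P[k] includes A[3] iff k >= 3
Affected indices: 3, 4, ..., 6; delta = -5
  P[3]: 18 + -5 = 13
  P[4]: 26 + -5 = 21
  P[5]: 21 + -5 = 16
  P[6]: 11 + -5 = 6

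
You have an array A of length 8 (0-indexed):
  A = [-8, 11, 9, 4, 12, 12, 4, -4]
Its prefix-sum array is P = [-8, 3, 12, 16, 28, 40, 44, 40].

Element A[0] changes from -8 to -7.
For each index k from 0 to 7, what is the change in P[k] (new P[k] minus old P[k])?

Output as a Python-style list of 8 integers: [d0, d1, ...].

Element change: A[0] -8 -> -7, delta = 1
For k < 0: P[k] unchanged, delta_P[k] = 0
For k >= 0: P[k] shifts by exactly 1
Delta array: [1, 1, 1, 1, 1, 1, 1, 1]

Answer: [1, 1, 1, 1, 1, 1, 1, 1]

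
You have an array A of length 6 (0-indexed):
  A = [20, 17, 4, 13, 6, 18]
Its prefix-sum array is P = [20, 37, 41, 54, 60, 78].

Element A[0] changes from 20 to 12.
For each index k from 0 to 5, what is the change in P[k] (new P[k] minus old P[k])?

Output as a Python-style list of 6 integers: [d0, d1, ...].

Answer: [-8, -8, -8, -8, -8, -8]

Derivation:
Element change: A[0] 20 -> 12, delta = -8
For k < 0: P[k] unchanged, delta_P[k] = 0
For k >= 0: P[k] shifts by exactly -8
Delta array: [-8, -8, -8, -8, -8, -8]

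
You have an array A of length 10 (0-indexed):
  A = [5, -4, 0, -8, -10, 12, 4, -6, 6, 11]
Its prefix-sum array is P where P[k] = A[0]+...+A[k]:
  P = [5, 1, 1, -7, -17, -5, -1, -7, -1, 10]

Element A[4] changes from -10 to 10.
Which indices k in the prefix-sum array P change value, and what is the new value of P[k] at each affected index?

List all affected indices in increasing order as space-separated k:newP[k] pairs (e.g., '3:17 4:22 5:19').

P[k] = A[0] + ... + A[k]
P[k] includes A[4] iff k >= 4
Affected indices: 4, 5, ..., 9; delta = 20
  P[4]: -17 + 20 = 3
  P[5]: -5 + 20 = 15
  P[6]: -1 + 20 = 19
  P[7]: -7 + 20 = 13
  P[8]: -1 + 20 = 19
  P[9]: 10 + 20 = 30

Answer: 4:3 5:15 6:19 7:13 8:19 9:30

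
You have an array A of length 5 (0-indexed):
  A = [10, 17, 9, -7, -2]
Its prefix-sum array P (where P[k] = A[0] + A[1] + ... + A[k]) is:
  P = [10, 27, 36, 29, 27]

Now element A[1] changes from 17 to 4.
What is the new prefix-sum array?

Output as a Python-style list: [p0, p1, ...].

Change: A[1] 17 -> 4, delta = -13
P[k] for k < 1: unchanged (A[1] not included)
P[k] for k >= 1: shift by delta = -13
  P[0] = 10 + 0 = 10
  P[1] = 27 + -13 = 14
  P[2] = 36 + -13 = 23
  P[3] = 29 + -13 = 16
  P[4] = 27 + -13 = 14

Answer: [10, 14, 23, 16, 14]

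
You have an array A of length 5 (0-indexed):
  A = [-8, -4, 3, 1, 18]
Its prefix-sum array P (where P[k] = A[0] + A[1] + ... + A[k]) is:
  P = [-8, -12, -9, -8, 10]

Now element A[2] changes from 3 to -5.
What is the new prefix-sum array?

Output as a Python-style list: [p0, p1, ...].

Change: A[2] 3 -> -5, delta = -8
P[k] for k < 2: unchanged (A[2] not included)
P[k] for k >= 2: shift by delta = -8
  P[0] = -8 + 0 = -8
  P[1] = -12 + 0 = -12
  P[2] = -9 + -8 = -17
  P[3] = -8 + -8 = -16
  P[4] = 10 + -8 = 2

Answer: [-8, -12, -17, -16, 2]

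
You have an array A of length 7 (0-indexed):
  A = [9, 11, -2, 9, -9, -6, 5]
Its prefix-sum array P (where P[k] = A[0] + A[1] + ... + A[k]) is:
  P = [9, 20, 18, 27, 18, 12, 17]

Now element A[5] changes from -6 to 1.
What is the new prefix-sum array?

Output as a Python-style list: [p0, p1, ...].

Answer: [9, 20, 18, 27, 18, 19, 24]

Derivation:
Change: A[5] -6 -> 1, delta = 7
P[k] for k < 5: unchanged (A[5] not included)
P[k] for k >= 5: shift by delta = 7
  P[0] = 9 + 0 = 9
  P[1] = 20 + 0 = 20
  P[2] = 18 + 0 = 18
  P[3] = 27 + 0 = 27
  P[4] = 18 + 0 = 18
  P[5] = 12 + 7 = 19
  P[6] = 17 + 7 = 24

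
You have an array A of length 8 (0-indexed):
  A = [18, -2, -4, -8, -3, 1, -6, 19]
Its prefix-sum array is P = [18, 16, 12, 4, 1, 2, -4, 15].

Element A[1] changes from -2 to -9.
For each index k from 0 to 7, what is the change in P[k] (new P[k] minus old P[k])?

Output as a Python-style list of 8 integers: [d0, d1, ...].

Element change: A[1] -2 -> -9, delta = -7
For k < 1: P[k] unchanged, delta_P[k] = 0
For k >= 1: P[k] shifts by exactly -7
Delta array: [0, -7, -7, -7, -7, -7, -7, -7]

Answer: [0, -7, -7, -7, -7, -7, -7, -7]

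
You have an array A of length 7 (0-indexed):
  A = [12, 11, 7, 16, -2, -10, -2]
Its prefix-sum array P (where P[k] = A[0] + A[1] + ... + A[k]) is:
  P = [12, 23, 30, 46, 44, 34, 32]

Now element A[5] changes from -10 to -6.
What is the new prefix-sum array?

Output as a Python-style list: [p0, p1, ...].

Answer: [12, 23, 30, 46, 44, 38, 36]

Derivation:
Change: A[5] -10 -> -6, delta = 4
P[k] for k < 5: unchanged (A[5] not included)
P[k] for k >= 5: shift by delta = 4
  P[0] = 12 + 0 = 12
  P[1] = 23 + 0 = 23
  P[2] = 30 + 0 = 30
  P[3] = 46 + 0 = 46
  P[4] = 44 + 0 = 44
  P[5] = 34 + 4 = 38
  P[6] = 32 + 4 = 36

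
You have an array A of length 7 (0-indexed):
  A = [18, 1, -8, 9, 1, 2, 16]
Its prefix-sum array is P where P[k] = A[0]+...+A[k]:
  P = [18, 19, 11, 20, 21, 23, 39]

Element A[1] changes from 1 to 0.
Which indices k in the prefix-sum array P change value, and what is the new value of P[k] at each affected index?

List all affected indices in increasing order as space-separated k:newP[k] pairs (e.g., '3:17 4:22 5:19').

Answer: 1:18 2:10 3:19 4:20 5:22 6:38

Derivation:
P[k] = A[0] + ... + A[k]
P[k] includes A[1] iff k >= 1
Affected indices: 1, 2, ..., 6; delta = -1
  P[1]: 19 + -1 = 18
  P[2]: 11 + -1 = 10
  P[3]: 20 + -1 = 19
  P[4]: 21 + -1 = 20
  P[5]: 23 + -1 = 22
  P[6]: 39 + -1 = 38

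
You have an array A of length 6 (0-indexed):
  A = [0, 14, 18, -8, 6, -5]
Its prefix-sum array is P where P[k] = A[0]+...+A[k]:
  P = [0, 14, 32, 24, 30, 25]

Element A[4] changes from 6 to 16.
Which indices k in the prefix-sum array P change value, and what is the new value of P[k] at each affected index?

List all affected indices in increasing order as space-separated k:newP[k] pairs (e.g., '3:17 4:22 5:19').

Answer: 4:40 5:35

Derivation:
P[k] = A[0] + ... + A[k]
P[k] includes A[4] iff k >= 4
Affected indices: 4, 5, ..., 5; delta = 10
  P[4]: 30 + 10 = 40
  P[5]: 25 + 10 = 35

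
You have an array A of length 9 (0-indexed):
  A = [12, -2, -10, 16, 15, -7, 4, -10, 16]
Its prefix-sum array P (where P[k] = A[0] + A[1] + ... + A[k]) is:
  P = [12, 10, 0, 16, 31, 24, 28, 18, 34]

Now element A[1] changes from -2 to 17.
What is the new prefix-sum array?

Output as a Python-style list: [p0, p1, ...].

Change: A[1] -2 -> 17, delta = 19
P[k] for k < 1: unchanged (A[1] not included)
P[k] for k >= 1: shift by delta = 19
  P[0] = 12 + 0 = 12
  P[1] = 10 + 19 = 29
  P[2] = 0 + 19 = 19
  P[3] = 16 + 19 = 35
  P[4] = 31 + 19 = 50
  P[5] = 24 + 19 = 43
  P[6] = 28 + 19 = 47
  P[7] = 18 + 19 = 37
  P[8] = 34 + 19 = 53

Answer: [12, 29, 19, 35, 50, 43, 47, 37, 53]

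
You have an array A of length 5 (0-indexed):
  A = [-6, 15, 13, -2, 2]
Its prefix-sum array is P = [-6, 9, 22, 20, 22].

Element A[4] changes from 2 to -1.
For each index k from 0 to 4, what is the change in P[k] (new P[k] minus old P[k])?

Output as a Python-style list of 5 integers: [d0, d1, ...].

Element change: A[4] 2 -> -1, delta = -3
For k < 4: P[k] unchanged, delta_P[k] = 0
For k >= 4: P[k] shifts by exactly -3
Delta array: [0, 0, 0, 0, -3]

Answer: [0, 0, 0, 0, -3]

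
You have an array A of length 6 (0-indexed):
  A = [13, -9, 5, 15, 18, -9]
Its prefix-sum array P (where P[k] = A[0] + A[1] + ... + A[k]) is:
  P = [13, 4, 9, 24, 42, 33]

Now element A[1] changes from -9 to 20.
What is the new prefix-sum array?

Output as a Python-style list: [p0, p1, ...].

Change: A[1] -9 -> 20, delta = 29
P[k] for k < 1: unchanged (A[1] not included)
P[k] for k >= 1: shift by delta = 29
  P[0] = 13 + 0 = 13
  P[1] = 4 + 29 = 33
  P[2] = 9 + 29 = 38
  P[3] = 24 + 29 = 53
  P[4] = 42 + 29 = 71
  P[5] = 33 + 29 = 62

Answer: [13, 33, 38, 53, 71, 62]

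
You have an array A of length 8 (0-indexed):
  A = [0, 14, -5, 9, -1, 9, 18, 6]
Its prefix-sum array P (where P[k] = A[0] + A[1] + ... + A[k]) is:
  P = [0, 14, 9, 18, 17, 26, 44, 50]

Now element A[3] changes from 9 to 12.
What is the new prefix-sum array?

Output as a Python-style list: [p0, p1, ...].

Answer: [0, 14, 9, 21, 20, 29, 47, 53]

Derivation:
Change: A[3] 9 -> 12, delta = 3
P[k] for k < 3: unchanged (A[3] not included)
P[k] for k >= 3: shift by delta = 3
  P[0] = 0 + 0 = 0
  P[1] = 14 + 0 = 14
  P[2] = 9 + 0 = 9
  P[3] = 18 + 3 = 21
  P[4] = 17 + 3 = 20
  P[5] = 26 + 3 = 29
  P[6] = 44 + 3 = 47
  P[7] = 50 + 3 = 53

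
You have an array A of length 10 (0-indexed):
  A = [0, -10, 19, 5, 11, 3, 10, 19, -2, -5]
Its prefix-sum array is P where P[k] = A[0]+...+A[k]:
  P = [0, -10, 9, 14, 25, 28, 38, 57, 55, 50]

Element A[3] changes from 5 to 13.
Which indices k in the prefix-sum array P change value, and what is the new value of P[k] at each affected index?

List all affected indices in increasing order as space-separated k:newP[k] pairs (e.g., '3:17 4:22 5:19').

Answer: 3:22 4:33 5:36 6:46 7:65 8:63 9:58

Derivation:
P[k] = A[0] + ... + A[k]
P[k] includes A[3] iff k >= 3
Affected indices: 3, 4, ..., 9; delta = 8
  P[3]: 14 + 8 = 22
  P[4]: 25 + 8 = 33
  P[5]: 28 + 8 = 36
  P[6]: 38 + 8 = 46
  P[7]: 57 + 8 = 65
  P[8]: 55 + 8 = 63
  P[9]: 50 + 8 = 58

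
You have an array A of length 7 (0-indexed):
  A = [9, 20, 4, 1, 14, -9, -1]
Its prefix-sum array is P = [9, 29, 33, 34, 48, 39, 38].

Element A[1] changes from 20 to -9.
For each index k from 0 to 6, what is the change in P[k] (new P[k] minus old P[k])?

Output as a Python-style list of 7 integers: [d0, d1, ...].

Answer: [0, -29, -29, -29, -29, -29, -29]

Derivation:
Element change: A[1] 20 -> -9, delta = -29
For k < 1: P[k] unchanged, delta_P[k] = 0
For k >= 1: P[k] shifts by exactly -29
Delta array: [0, -29, -29, -29, -29, -29, -29]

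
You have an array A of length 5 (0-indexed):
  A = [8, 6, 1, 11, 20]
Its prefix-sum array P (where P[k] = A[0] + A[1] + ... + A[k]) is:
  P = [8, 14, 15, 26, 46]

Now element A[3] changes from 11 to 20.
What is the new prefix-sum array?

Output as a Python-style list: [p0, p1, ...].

Answer: [8, 14, 15, 35, 55]

Derivation:
Change: A[3] 11 -> 20, delta = 9
P[k] for k < 3: unchanged (A[3] not included)
P[k] for k >= 3: shift by delta = 9
  P[0] = 8 + 0 = 8
  P[1] = 14 + 0 = 14
  P[2] = 15 + 0 = 15
  P[3] = 26 + 9 = 35
  P[4] = 46 + 9 = 55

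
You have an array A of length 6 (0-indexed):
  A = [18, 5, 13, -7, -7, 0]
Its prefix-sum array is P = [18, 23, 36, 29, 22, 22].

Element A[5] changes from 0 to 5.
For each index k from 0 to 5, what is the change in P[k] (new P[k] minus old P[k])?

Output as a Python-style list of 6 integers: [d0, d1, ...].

Element change: A[5] 0 -> 5, delta = 5
For k < 5: P[k] unchanged, delta_P[k] = 0
For k >= 5: P[k] shifts by exactly 5
Delta array: [0, 0, 0, 0, 0, 5]

Answer: [0, 0, 0, 0, 0, 5]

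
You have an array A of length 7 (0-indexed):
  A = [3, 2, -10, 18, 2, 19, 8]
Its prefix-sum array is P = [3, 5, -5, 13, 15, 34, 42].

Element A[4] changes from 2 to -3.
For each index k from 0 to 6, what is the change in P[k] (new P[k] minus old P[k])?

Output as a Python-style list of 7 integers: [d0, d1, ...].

Answer: [0, 0, 0, 0, -5, -5, -5]

Derivation:
Element change: A[4] 2 -> -3, delta = -5
For k < 4: P[k] unchanged, delta_P[k] = 0
For k >= 4: P[k] shifts by exactly -5
Delta array: [0, 0, 0, 0, -5, -5, -5]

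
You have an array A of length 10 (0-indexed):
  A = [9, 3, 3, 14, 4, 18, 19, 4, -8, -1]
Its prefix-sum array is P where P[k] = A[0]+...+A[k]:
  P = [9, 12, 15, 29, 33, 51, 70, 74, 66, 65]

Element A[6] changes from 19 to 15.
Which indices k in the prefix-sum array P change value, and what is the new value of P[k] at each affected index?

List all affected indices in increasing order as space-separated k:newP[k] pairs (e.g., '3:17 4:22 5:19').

P[k] = A[0] + ... + A[k]
P[k] includes A[6] iff k >= 6
Affected indices: 6, 7, ..., 9; delta = -4
  P[6]: 70 + -4 = 66
  P[7]: 74 + -4 = 70
  P[8]: 66 + -4 = 62
  P[9]: 65 + -4 = 61

Answer: 6:66 7:70 8:62 9:61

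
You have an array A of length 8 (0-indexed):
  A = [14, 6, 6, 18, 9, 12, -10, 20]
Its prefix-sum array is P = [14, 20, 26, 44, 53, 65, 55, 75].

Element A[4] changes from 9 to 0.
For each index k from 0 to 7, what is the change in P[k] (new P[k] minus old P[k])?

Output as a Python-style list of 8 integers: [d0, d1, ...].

Element change: A[4] 9 -> 0, delta = -9
For k < 4: P[k] unchanged, delta_P[k] = 0
For k >= 4: P[k] shifts by exactly -9
Delta array: [0, 0, 0, 0, -9, -9, -9, -9]

Answer: [0, 0, 0, 0, -9, -9, -9, -9]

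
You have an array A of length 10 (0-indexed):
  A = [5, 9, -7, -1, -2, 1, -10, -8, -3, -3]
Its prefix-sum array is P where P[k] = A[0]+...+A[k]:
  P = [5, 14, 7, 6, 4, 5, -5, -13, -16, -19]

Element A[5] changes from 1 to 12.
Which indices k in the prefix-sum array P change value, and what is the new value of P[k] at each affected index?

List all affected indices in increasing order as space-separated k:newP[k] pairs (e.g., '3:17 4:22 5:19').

P[k] = A[0] + ... + A[k]
P[k] includes A[5] iff k >= 5
Affected indices: 5, 6, ..., 9; delta = 11
  P[5]: 5 + 11 = 16
  P[6]: -5 + 11 = 6
  P[7]: -13 + 11 = -2
  P[8]: -16 + 11 = -5
  P[9]: -19 + 11 = -8

Answer: 5:16 6:6 7:-2 8:-5 9:-8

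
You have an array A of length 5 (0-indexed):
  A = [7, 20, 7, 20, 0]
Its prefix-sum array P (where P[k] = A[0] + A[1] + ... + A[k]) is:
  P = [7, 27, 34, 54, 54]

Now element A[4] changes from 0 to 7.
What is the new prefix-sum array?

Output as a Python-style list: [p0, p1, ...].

Change: A[4] 0 -> 7, delta = 7
P[k] for k < 4: unchanged (A[4] not included)
P[k] for k >= 4: shift by delta = 7
  P[0] = 7 + 0 = 7
  P[1] = 27 + 0 = 27
  P[2] = 34 + 0 = 34
  P[3] = 54 + 0 = 54
  P[4] = 54 + 7 = 61

Answer: [7, 27, 34, 54, 61]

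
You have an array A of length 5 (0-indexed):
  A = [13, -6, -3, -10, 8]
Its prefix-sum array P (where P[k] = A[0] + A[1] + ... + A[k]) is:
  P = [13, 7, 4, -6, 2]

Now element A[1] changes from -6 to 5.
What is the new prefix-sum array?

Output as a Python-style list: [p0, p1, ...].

Change: A[1] -6 -> 5, delta = 11
P[k] for k < 1: unchanged (A[1] not included)
P[k] for k >= 1: shift by delta = 11
  P[0] = 13 + 0 = 13
  P[1] = 7 + 11 = 18
  P[2] = 4 + 11 = 15
  P[3] = -6 + 11 = 5
  P[4] = 2 + 11 = 13

Answer: [13, 18, 15, 5, 13]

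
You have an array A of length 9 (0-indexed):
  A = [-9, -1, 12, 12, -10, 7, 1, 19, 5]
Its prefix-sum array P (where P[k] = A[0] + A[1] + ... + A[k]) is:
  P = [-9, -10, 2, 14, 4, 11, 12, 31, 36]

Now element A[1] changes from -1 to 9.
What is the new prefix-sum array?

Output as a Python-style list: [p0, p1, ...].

Answer: [-9, 0, 12, 24, 14, 21, 22, 41, 46]

Derivation:
Change: A[1] -1 -> 9, delta = 10
P[k] for k < 1: unchanged (A[1] not included)
P[k] for k >= 1: shift by delta = 10
  P[0] = -9 + 0 = -9
  P[1] = -10 + 10 = 0
  P[2] = 2 + 10 = 12
  P[3] = 14 + 10 = 24
  P[4] = 4 + 10 = 14
  P[5] = 11 + 10 = 21
  P[6] = 12 + 10 = 22
  P[7] = 31 + 10 = 41
  P[8] = 36 + 10 = 46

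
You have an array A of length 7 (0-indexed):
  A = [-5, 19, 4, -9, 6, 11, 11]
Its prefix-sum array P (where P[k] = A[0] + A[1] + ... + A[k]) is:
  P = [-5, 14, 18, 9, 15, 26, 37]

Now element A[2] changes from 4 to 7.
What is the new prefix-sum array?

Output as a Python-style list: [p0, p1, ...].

Change: A[2] 4 -> 7, delta = 3
P[k] for k < 2: unchanged (A[2] not included)
P[k] for k >= 2: shift by delta = 3
  P[0] = -5 + 0 = -5
  P[1] = 14 + 0 = 14
  P[2] = 18 + 3 = 21
  P[3] = 9 + 3 = 12
  P[4] = 15 + 3 = 18
  P[5] = 26 + 3 = 29
  P[6] = 37 + 3 = 40

Answer: [-5, 14, 21, 12, 18, 29, 40]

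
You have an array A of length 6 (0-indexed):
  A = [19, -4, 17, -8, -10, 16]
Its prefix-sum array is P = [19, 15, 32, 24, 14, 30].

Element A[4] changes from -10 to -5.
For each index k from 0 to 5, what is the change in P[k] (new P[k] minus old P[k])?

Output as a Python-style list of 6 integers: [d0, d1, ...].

Answer: [0, 0, 0, 0, 5, 5]

Derivation:
Element change: A[4] -10 -> -5, delta = 5
For k < 4: P[k] unchanged, delta_P[k] = 0
For k >= 4: P[k] shifts by exactly 5
Delta array: [0, 0, 0, 0, 5, 5]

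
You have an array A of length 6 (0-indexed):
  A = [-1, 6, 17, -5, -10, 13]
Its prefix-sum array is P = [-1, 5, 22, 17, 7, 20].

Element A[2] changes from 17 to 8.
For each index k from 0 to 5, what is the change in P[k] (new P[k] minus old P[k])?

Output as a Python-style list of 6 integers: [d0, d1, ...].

Element change: A[2] 17 -> 8, delta = -9
For k < 2: P[k] unchanged, delta_P[k] = 0
For k >= 2: P[k] shifts by exactly -9
Delta array: [0, 0, -9, -9, -9, -9]

Answer: [0, 0, -9, -9, -9, -9]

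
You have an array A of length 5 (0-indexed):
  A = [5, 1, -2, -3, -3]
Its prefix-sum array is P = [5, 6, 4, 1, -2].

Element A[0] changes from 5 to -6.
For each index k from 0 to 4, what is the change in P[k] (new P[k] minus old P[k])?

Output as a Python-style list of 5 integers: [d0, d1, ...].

Answer: [-11, -11, -11, -11, -11]

Derivation:
Element change: A[0] 5 -> -6, delta = -11
For k < 0: P[k] unchanged, delta_P[k] = 0
For k >= 0: P[k] shifts by exactly -11
Delta array: [-11, -11, -11, -11, -11]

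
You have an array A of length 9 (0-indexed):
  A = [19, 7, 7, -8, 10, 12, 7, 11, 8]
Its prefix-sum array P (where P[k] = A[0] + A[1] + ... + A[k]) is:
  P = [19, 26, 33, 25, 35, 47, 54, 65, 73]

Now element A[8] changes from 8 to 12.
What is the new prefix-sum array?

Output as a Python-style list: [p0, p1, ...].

Answer: [19, 26, 33, 25, 35, 47, 54, 65, 77]

Derivation:
Change: A[8] 8 -> 12, delta = 4
P[k] for k < 8: unchanged (A[8] not included)
P[k] for k >= 8: shift by delta = 4
  P[0] = 19 + 0 = 19
  P[1] = 26 + 0 = 26
  P[2] = 33 + 0 = 33
  P[3] = 25 + 0 = 25
  P[4] = 35 + 0 = 35
  P[5] = 47 + 0 = 47
  P[6] = 54 + 0 = 54
  P[7] = 65 + 0 = 65
  P[8] = 73 + 4 = 77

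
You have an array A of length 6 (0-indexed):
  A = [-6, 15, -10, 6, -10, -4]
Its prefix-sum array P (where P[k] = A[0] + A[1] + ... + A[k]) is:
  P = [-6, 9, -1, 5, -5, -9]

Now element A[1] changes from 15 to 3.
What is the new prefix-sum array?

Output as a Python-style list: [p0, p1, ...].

Answer: [-6, -3, -13, -7, -17, -21]

Derivation:
Change: A[1] 15 -> 3, delta = -12
P[k] for k < 1: unchanged (A[1] not included)
P[k] for k >= 1: shift by delta = -12
  P[0] = -6 + 0 = -6
  P[1] = 9 + -12 = -3
  P[2] = -1 + -12 = -13
  P[3] = 5 + -12 = -7
  P[4] = -5 + -12 = -17
  P[5] = -9 + -12 = -21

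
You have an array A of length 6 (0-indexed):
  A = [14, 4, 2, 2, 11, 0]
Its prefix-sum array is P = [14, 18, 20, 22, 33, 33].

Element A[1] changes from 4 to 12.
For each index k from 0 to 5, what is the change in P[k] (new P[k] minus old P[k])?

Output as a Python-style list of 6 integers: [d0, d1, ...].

Element change: A[1] 4 -> 12, delta = 8
For k < 1: P[k] unchanged, delta_P[k] = 0
For k >= 1: P[k] shifts by exactly 8
Delta array: [0, 8, 8, 8, 8, 8]

Answer: [0, 8, 8, 8, 8, 8]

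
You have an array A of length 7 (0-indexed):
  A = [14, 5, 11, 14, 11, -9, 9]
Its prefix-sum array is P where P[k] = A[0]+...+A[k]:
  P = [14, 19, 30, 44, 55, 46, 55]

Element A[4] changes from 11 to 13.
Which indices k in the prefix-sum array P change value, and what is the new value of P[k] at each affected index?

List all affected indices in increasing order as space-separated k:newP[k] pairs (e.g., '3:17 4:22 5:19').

P[k] = A[0] + ... + A[k]
P[k] includes A[4] iff k >= 4
Affected indices: 4, 5, ..., 6; delta = 2
  P[4]: 55 + 2 = 57
  P[5]: 46 + 2 = 48
  P[6]: 55 + 2 = 57

Answer: 4:57 5:48 6:57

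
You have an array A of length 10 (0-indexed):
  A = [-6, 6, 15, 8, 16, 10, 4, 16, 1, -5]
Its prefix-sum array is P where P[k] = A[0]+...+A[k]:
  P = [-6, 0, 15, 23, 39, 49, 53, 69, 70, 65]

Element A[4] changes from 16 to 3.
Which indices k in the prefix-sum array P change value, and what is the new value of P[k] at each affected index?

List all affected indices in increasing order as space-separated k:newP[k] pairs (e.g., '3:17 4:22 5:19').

P[k] = A[0] + ... + A[k]
P[k] includes A[4] iff k >= 4
Affected indices: 4, 5, ..., 9; delta = -13
  P[4]: 39 + -13 = 26
  P[5]: 49 + -13 = 36
  P[6]: 53 + -13 = 40
  P[7]: 69 + -13 = 56
  P[8]: 70 + -13 = 57
  P[9]: 65 + -13 = 52

Answer: 4:26 5:36 6:40 7:56 8:57 9:52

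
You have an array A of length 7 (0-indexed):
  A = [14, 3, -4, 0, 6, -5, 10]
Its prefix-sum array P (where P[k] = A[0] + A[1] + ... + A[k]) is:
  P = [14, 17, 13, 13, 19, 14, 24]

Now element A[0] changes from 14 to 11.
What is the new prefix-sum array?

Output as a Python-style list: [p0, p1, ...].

Answer: [11, 14, 10, 10, 16, 11, 21]

Derivation:
Change: A[0] 14 -> 11, delta = -3
P[k] for k < 0: unchanged (A[0] not included)
P[k] for k >= 0: shift by delta = -3
  P[0] = 14 + -3 = 11
  P[1] = 17 + -3 = 14
  P[2] = 13 + -3 = 10
  P[3] = 13 + -3 = 10
  P[4] = 19 + -3 = 16
  P[5] = 14 + -3 = 11
  P[6] = 24 + -3 = 21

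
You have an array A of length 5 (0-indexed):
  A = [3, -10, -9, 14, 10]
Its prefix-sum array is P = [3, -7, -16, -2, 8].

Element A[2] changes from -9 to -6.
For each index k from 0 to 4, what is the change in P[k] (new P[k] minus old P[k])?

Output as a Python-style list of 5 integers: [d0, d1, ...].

Answer: [0, 0, 3, 3, 3]

Derivation:
Element change: A[2] -9 -> -6, delta = 3
For k < 2: P[k] unchanged, delta_P[k] = 0
For k >= 2: P[k] shifts by exactly 3
Delta array: [0, 0, 3, 3, 3]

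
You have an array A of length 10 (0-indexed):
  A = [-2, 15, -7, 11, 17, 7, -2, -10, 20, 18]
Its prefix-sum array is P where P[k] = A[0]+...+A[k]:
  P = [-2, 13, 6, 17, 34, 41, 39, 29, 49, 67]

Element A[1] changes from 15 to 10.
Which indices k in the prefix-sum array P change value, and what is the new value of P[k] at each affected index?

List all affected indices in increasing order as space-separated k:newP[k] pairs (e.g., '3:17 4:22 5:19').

P[k] = A[0] + ... + A[k]
P[k] includes A[1] iff k >= 1
Affected indices: 1, 2, ..., 9; delta = -5
  P[1]: 13 + -5 = 8
  P[2]: 6 + -5 = 1
  P[3]: 17 + -5 = 12
  P[4]: 34 + -5 = 29
  P[5]: 41 + -5 = 36
  P[6]: 39 + -5 = 34
  P[7]: 29 + -5 = 24
  P[8]: 49 + -5 = 44
  P[9]: 67 + -5 = 62

Answer: 1:8 2:1 3:12 4:29 5:36 6:34 7:24 8:44 9:62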